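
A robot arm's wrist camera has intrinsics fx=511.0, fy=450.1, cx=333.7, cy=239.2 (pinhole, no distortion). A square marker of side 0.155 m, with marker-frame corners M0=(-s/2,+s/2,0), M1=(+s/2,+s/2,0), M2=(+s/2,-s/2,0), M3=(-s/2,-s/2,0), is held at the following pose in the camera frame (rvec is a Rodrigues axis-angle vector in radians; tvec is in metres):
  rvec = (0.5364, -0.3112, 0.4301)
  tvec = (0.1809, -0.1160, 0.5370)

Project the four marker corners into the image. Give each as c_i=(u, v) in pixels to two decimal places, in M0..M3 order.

c0=(407.02, 172.40) c1=(513.82, 215.30) c2=(605.54, 111.28) c3=(495.74, 49.08)

Intrinsics K: fx=511.0, fy=450.1, cx=333.7, cy=239.2
Marker side s = 0.155 m; corners in marker frame (Z=0):
  M0 = (-0.0775, +0.0775, 0)
  M1 = (+0.0775, +0.0775, 0)
  M2 = (+0.0775, -0.0775, 0)
  M3 = (-0.0775, -0.0775, 0)
rvec = (0.5364, -0.3112, 0.4301), |rvec| = θ = 0.75469 rad = 43.241°
Rodrigues: sinθ=0.68506, 1−cosθ=0.27152; R = I + sinθ·[k]× + (1−cosθ)·[k]×²:
    [+0.86565 -0.47000 -0.17251]
    [+0.31084 +0.77465 -0.55072]
    [+0.39247 +0.42311 +0.81667]
t = (0.1809, -0.1160, 0.5370) m
M0: Pc = R·M0+t = (+0.07739, -0.08005, +0.53937); u = 511.0·(+0.07739)/0.53937 + 333.7 = 407.0166, v = 450.1·(-0.08005)/0.53937 + 239.2 = 172.3955
M1: Pc = R·M1+t = (+0.21156, -0.03187, +0.60021); u = 511.0·(+0.21156)/0.60021 + 333.7 = 513.8189, v = 450.1·(-0.03187)/0.60021 + 239.2 = 215.2973
M2: Pc = R·M2+t = (+0.28441, -0.15195, +0.53463); u = 511.0·(+0.28441)/0.53463 + 333.7 = 605.5438, v = 450.1·(-0.15195)/0.53463 + 239.2 = 111.2777
M3: Pc = R·M3+t = (+0.15024, -0.20013, +0.47379); u = 511.0·(+0.15024)/0.47379 + 333.7 = 495.7352, v = 450.1·(-0.20013)/0.47379 + 239.2 = 49.0819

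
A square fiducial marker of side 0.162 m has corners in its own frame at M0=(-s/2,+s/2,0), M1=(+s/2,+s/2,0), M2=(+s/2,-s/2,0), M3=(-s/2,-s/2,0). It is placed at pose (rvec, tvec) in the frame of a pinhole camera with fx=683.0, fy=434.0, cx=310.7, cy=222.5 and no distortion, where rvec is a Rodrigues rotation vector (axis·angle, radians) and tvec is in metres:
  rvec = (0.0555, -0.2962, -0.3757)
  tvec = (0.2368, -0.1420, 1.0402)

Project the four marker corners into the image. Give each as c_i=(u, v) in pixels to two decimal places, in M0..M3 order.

c0=(439.43, 206.94) c1=(525.78, 183.34) c2=(492.25, 120.69) c3=(402.93, 141.93)

Intrinsics K: fx=683.0, fy=434.0, cx=310.7, cy=222.5
Marker side s = 0.162 m; corners in marker frame (Z=0):
  M0 = (-0.0810, +0.0810, 0)
  M1 = (+0.0810, +0.0810, 0)
  M2 = (+0.0810, -0.0810, 0)
  M3 = (-0.0810, -0.0810, 0)
rvec = (0.0555, -0.2962, -0.3757), |rvec| = θ = 0.48163 rad = 27.595°
Rodrigues: sinθ=0.46322, 1−cosθ=0.11376; R = I + sinθ·[k]× + (1−cosθ)·[k]×²:
    [+0.88775 +0.35328 -0.29511]
    [-0.36940 +0.92927 +0.00119]
    [+0.27466 +0.10795 +0.95546]
t = (0.2368, -0.1420, 1.0402) m
M0: Pc = R·M0+t = (+0.19351, -0.03681, +1.02670); u = 683.0·(+0.19351)/1.02670 + 310.7 = 439.4291, v = 434.0·(-0.03681)/1.02670 + 222.5 = 206.9409
M1: Pc = R·M1+t = (+0.33732, -0.09665, +1.07119); u = 683.0·(+0.33732)/1.07119 + 310.7 = 525.7803, v = 434.0·(-0.09665)/1.07119 + 222.5 = 183.3412
M2: Pc = R·M2+t = (+0.28009, -0.24719, +1.05370); u = 683.0·(+0.28009)/1.05370 + 310.7 = 492.2531, v = 434.0·(-0.24719)/1.05370 + 222.5 = 120.6862
M3: Pc = R·M3+t = (+0.13628, -0.18735, +1.00921); u = 683.0·(+0.13628)/1.00921 + 310.7 = 402.9274, v = 434.0·(-0.18735)/1.00921 + 222.5 = 141.9325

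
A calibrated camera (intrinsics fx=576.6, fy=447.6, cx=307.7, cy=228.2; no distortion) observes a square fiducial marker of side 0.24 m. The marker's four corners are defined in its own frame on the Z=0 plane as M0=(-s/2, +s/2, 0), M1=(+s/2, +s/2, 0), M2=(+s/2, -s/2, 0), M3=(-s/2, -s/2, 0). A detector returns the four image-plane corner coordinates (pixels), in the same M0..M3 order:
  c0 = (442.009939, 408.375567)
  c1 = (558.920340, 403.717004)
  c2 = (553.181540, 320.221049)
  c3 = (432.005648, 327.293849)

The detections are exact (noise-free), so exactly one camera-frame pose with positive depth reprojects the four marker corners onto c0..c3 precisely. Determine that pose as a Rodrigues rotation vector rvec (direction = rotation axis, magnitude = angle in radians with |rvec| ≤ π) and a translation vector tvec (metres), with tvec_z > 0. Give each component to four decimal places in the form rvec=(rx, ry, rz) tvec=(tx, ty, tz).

Intrinsics K: fx=576.6, fy=447.6, cx=307.7, cy=228.2
Marker side s = 0.24 m; corners in marker frame (Z=0):
  M0 = (-0.1200, +0.1200, 0)
  M1 = (+0.1200, +0.1200, 0)
  M2 = (+0.1200, -0.1200, 0)
  M3 = (-0.1200, -0.1200, 0)
Detected image corners:
  c0 = (442.009939, 408.375567) px
  c1 = (558.920340, 403.717004) px
  c2 = (553.181540, 320.221049) px
  c3 = (432.005648, 327.293849) px
Planar DLT: solve 8×8 A·h = b for H (H[2,2]=1):
  H  [+440.69243 +110.69425 +495.80996]
  H  [-64.87848 +399.96232 +365.71436]
  H  [-0.11108 +0.15664 +1.00000]
B = K⁻¹H; ‖b₁‖=0.835708, ‖b₂‖=0.835708; λ = 2/(‖b₁‖+‖b₂‖) = 1.196590, sign → tz>0 ⇒ λ=+1.196590
r₁ = λ·B[:,0] = (+0.98548,-0.10568,-0.13292); r₂ = λ·B[:,1] = (+0.12969,+0.97368,+0.18744)
r₃ = r₁×r₂ = (+0.10961,-0.20195,+0.97324); SVD([r₁ r₂ r₃]) → R = UVᵀ:
  R  [+0.98548 +0.12969 +0.10961]
  R  [-0.10568 +0.97368 -0.20195]
  R  [-0.13292 +0.18744 +0.97324]
t = (+0.39038, +0.36762, +1.19659) m
tr R = 2.932397; θ = arccos((tr R − 1)/2) = 0.260744 rad = 14.940°
axis k = ((R−Rᵀ)₃₂, (R−Rᵀ)₁₃, (R−Rᵀ)₂₁) / (2 sinθ) = (+0.755219, +0.470372, -0.456502)
rvec = θ·k = (+0.196919, +0.122647, -0.119030)

rvec=(0.1969, 0.1226, -0.1190) tvec=(0.3904, 0.3676, 1.1966)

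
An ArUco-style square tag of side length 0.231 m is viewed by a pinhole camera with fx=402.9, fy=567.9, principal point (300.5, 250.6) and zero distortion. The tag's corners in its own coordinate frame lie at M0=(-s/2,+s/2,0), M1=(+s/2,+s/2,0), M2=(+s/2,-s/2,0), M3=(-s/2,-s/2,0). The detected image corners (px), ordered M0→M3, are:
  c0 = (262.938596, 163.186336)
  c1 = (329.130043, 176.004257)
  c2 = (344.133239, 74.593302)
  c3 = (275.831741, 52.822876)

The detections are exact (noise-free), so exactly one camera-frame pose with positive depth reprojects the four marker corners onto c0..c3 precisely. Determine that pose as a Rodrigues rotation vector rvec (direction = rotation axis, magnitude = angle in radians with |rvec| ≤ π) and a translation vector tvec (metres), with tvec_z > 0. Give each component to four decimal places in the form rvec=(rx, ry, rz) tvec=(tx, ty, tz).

rvec=(0.2969, -0.4162, 0.1323) tvec=(0.0113, -0.2918, 1.2519)

Intrinsics K: fx=402.9, fy=567.9, cx=300.5, cy=250.6
Marker side s = 0.231 m; corners in marker frame (Z=0):
  M0 = (-0.1155, +0.1155, 0)
  M1 = (+0.1155, +0.1155, 0)
  M2 = (+0.1155, -0.1155, 0)
  M3 = (-0.1155, -0.1155, 0)
Detected image corners:
  c0 = (262.938596, 163.186336) px
  c1 = (329.130043, 176.004257) px
  c2 = (344.133239, 74.593302) px
  c3 = (275.831741, 52.822876) px
Planar DLT: solve 8×8 A·h = b for H (H[2,2]=1):
  H  [+391.76930 +1.50297 +304.13490]
  H  [+113.20130 +481.53367 +118.23626]
  H  [+0.33256 +0.20481 +1.00000]
B = K⁻¹H; ‖b₁‖=0.798765, ‖b₂‖=0.798765; λ = 2/(‖b₁‖+‖b₂‖) = 1.251932, sign → tz>0 ⇒ λ=+1.251932
r₁ = λ·B[:,0] = (+0.90682,+0.06583,+0.41634); r₂ = λ·B[:,1] = (-0.18657,+0.94839,+0.25641)
r₃ = r₁×r₂ = (-0.37797,-0.31020,+0.87231); SVD([r₁ r₂ r₃]) → R = UVᵀ:
  R  [+0.90682 -0.18657 -0.37797]
  R  [+0.06583 +0.94839 -0.31020]
  R  [+0.41634 +0.25641 +0.87231]
t = (+0.01129, -0.29180, +1.25193) m
tr R = 2.727519; θ = arccos((tr R − 1)/2) = 0.528113 rad = 30.259°
axis k = ((R−Rᵀ)₃₂, (R−Rᵀ)₁₃, (R−Rᵀ)₂₁) / (2 sinθ) = (+0.562220, -0.788152, +0.250450)
rvec = θ·k = (+0.296916, -0.416233, +0.132266)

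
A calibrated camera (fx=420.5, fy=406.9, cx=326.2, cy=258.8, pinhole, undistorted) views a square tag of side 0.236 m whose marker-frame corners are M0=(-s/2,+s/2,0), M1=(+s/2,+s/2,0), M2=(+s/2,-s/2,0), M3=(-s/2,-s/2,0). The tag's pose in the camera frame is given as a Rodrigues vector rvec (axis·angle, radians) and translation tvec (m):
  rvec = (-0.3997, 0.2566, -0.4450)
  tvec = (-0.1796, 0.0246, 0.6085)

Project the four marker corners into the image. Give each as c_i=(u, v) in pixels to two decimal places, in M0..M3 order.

Intrinsics K: fx=420.5, fy=406.9, cx=326.2, cy=258.8
Marker side s = 0.236 m; corners in marker frame (Z=0):
  M0 = (-0.1180, +0.1180, 0)
  M1 = (+0.1180, +0.1180, 0)
  M2 = (+0.1180, -0.1180, 0)
  M3 = (-0.1180, -0.1180, 0)
rvec = (-0.3997, 0.2566, -0.4450), |rvec| = θ = 0.65087 rad = 37.292°
Rodrigues: sinθ=0.60588, 1−cosθ=0.20444; R = I + sinθ·[k]× + (1−cosθ)·[k]×²:
    [+0.87266 +0.36474 +0.32470]
    [-0.46374 +0.82733 +0.31696]
    [-0.15303 -0.42718 +0.89112]
t = (-0.1796, 0.0246, 0.6085) m
M0: Pc = R·M0+t = (-0.23953, +0.17695, +0.57615); u = 420.5·(-0.23953)/0.57615 + 326.2 = 151.3774, v = 406.9·(+0.17695)/0.57615 + 258.8 = 383.7665
M1: Pc = R·M1+t = (-0.03359, +0.06750, +0.54004); u = 420.5·(-0.03359)/0.54004 + 326.2 = 300.0477, v = 406.9·(+0.06750)/0.54004 + 258.8 = 309.6625
M2: Pc = R·M2+t = (-0.11967, -0.12775, +0.64085); u = 420.5·(-0.11967)/0.64085 + 326.2 = 247.6799, v = 406.9·(-0.12775)/0.64085 + 258.8 = 177.6890
M3: Pc = R·M3+t = (-0.32561, -0.01830, +0.67696); u = 420.5·(-0.32561)/0.67696 + 326.2 = 123.9434, v = 406.9·(-0.01830)/0.67696 + 258.8 = 247.7977

c0=(151.38, 383.77) c1=(300.05, 309.66) c2=(247.68, 177.69) c3=(123.94, 247.80)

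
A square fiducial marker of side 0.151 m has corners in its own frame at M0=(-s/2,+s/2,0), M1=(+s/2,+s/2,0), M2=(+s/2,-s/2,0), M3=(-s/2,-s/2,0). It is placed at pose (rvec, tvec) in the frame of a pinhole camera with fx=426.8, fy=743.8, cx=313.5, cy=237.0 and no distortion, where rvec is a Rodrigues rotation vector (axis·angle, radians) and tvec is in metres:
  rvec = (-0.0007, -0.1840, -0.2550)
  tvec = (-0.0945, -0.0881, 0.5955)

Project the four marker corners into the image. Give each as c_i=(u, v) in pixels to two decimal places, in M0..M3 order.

Intrinsics K: fx=426.8, fy=743.8, cx=313.5, cy=237.0
Marker side s = 0.151 m; corners in marker frame (Z=0):
  M0 = (-0.0755, +0.0755, 0)
  M1 = (+0.0755, +0.0755, 0)
  M2 = (+0.0755, -0.0755, 0)
  M3 = (-0.0755, -0.0755, 0)
rvec = (-0.0007, -0.1840, -0.2550), |rvec| = θ = 0.31445 rad = 18.017°
Rodrigues: sinθ=0.30930, 1−cosθ=0.04903; R = I + sinθ·[k]× + (1−cosθ)·[k]×²:
    [+0.95097 +0.25088 -0.18089]
    [-0.25075 +0.96775 +0.02396]
    [+0.18107 +0.02258 +0.98321]
t = (-0.0945, -0.0881, 0.5955) m
M0: Pc = R·M0+t = (-0.14736, +0.00390, +0.58353); u = 426.8·(-0.14736)/0.58353 + 313.5 = 205.7228, v = 743.8·(+0.00390)/0.58353 + 237.0 = 241.9678
M1: Pc = R·M1+t = (-0.00376, -0.03397, +0.61088); u = 426.8·(-0.00376)/0.61088 + 313.5 = 310.8727, v = 743.8·(-0.03397)/0.61088 + 237.0 = 195.6425
M2: Pc = R·M2+t = (-0.04164, -0.18010, +0.60747); u = 426.8·(-0.04164)/0.60747 + 313.5 = 284.2415, v = 743.8·(-0.18010)/0.60747 + 237.0 = 16.4833
M3: Pc = R·M3+t = (-0.18524, -0.14223, +0.58012); u = 426.8·(-0.18524)/0.58012 + 313.5 = 177.2185, v = 743.8·(-0.14223)/0.58012 + 237.0 = 54.6369

c0=(205.72, 241.97) c1=(310.87, 195.64) c2=(284.24, 16.48) c3=(177.22, 54.64)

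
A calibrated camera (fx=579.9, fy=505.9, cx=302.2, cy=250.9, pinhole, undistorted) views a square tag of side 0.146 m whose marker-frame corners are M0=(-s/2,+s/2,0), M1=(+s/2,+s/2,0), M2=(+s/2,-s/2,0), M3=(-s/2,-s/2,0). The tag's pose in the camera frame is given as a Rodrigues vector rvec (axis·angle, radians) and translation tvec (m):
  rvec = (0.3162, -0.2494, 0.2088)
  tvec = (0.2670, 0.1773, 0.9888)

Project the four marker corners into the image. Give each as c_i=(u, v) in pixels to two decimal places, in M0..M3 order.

c0=(407.86, 370.18) c1=(481.74, 377.25) c2=(509.77, 313.01) c3=(433.87, 302.94)

Intrinsics K: fx=579.9, fy=505.9, cx=302.2, cy=250.9
Marker side s = 0.146 m; corners in marker frame (Z=0):
  M0 = (-0.0730, +0.0730, 0)
  M1 = (+0.0730, +0.0730, 0)
  M2 = (+0.0730, -0.0730, 0)
  M3 = (-0.0730, -0.0730, 0)
rvec = (0.3162, -0.2494, 0.2088), |rvec| = θ = 0.45363 rad = 25.991°
Rodrigues: sinθ=0.43823, 1−cosθ=0.10114; R = I + sinθ·[k]× + (1−cosθ)·[k]×²:
    [+0.94800 -0.24047 -0.20848]
    [+0.16295 +0.92943 -0.33106]
    [+0.27338 +0.27987 +0.92029]
t = (0.2670, 0.1773, 0.9888) m
M0: Pc = R·M0+t = (+0.18024, +0.23325, +0.98927); u = 579.9·(+0.18024)/0.98927 + 302.2 = 407.8553, v = 505.9·(+0.23325)/0.98927 + 250.9 = 370.1821
M1: Pc = R·M1+t = (+0.31865, +0.25704, +1.02919); u = 579.9·(+0.31865)/1.02919 + 302.2 = 481.7445, v = 505.9·(+0.25704)/1.02919 + 250.9 = 377.2508
M2: Pc = R·M2+t = (+0.35376, +0.12135, +0.98833); u = 579.9·(+0.35376)/0.98833 + 302.2 = 509.7677, v = 505.9·(+0.12135)/0.98833 + 250.9 = 313.0146
M3: Pc = R·M3+t = (+0.21535, +0.09756, +0.94841); u = 579.9·(+0.21535)/0.94841 + 302.2 = 433.8744, v = 505.9·(+0.09756)/0.94841 + 250.9 = 302.9380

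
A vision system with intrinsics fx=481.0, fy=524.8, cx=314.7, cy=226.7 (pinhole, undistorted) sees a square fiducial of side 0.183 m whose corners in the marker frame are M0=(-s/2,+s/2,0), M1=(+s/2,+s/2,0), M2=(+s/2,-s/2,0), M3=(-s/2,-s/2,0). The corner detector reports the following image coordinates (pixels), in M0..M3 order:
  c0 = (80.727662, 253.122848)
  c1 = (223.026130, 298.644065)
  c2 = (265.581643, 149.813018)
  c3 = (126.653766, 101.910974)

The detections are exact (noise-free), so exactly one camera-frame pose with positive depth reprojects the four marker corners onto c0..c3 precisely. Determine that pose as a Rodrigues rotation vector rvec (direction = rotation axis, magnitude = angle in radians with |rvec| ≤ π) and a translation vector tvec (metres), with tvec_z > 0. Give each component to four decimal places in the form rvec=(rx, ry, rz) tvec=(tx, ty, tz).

rvec=(-0.0468, -0.0789, 0.2961) tvec=(-0.1772, -0.0305, 0.6099)

Intrinsics K: fx=481.0, fy=524.8, cx=314.7, cy=226.7
Marker side s = 0.183 m; corners in marker frame (Z=0):
  M0 = (-0.0915, +0.0915, 0)
  M1 = (+0.0915, +0.0915, 0)
  M2 = (+0.0915, -0.0915, 0)
  M3 = (-0.0915, -0.0915, 0)
Detected image corners:
  c0 = (80.727662, 253.122848) px
  c1 = (223.026130, 298.644065) px
  c2 = (265.581643, 149.813018) px
  c3 = (126.653766, 101.910974) px
Planar DLT: solve 8×8 A·h = b for H (H[2,2]=1):
  H  [+788.50459 -258.08919 +174.93553]
  H  [+278.63823 +800.74791 +200.47265]
  H  [+0.11613 -0.09445 +1.00000]
B = K⁻¹H; ‖b₁‖=1.639699, ‖b₂‖=1.639699; λ = 2/(‖b₁‖+‖b₂‖) = 0.609868, sign → tz>0 ⇒ λ=+0.609868
r₁ = λ·B[:,0] = (+0.95342,+0.29321,+0.07082); r₂ = λ·B[:,1] = (-0.28955,+0.95543,-0.05760)
r₃ = r₁×r₂ = (-0.08456,+0.03441,+0.99582); SVD([r₁ r₂ r₃]) → R = UVᵀ:
  R  [+0.95342 -0.28955 -0.08456]
  R  [+0.29321 +0.95543 +0.03441]
  R  [+0.07082 -0.05760 +0.99582]
t = (-0.17721, -0.03048, +0.60987) m
tr R = 2.904674; θ = arccos((tr R − 1)/2) = 0.309989 rad = 17.761°
axis k = ((R−Rᵀ)₃₂, (R−Rᵀ)₁₃, (R−Rᵀ)₂₁) / (2 sinθ) = (-0.150818, -0.254681, +0.955192)
rvec = θ·k = (-0.046752, -0.078948, +0.296099)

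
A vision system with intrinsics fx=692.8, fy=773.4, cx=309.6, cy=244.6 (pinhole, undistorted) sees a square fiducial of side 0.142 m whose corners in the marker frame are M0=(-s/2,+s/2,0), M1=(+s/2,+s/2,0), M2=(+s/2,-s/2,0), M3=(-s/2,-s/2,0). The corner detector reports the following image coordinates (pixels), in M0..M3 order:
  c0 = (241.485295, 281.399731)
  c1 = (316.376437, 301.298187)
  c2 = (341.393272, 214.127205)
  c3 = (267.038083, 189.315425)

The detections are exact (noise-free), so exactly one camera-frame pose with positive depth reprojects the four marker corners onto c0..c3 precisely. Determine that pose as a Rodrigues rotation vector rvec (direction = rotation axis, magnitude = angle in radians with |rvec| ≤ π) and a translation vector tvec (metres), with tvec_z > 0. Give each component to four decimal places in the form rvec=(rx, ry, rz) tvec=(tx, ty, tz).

rvec=(0.1522, -0.4269, 0.2829) tvec=(-0.0288, 0.0037, 1.1641)

Intrinsics K: fx=692.8, fy=773.4, cx=309.6, cy=244.6
Marker side s = 0.142 m; corners in marker frame (Z=0):
  M0 = (-0.0710, +0.0710, 0)
  M1 = (+0.0710, +0.0710, 0)
  M2 = (+0.0710, -0.0710, 0)
  M3 = (-0.0710, -0.0710, 0)
Detected image corners:
  c0 = (241.485295, 281.399731) px
  c1 = (316.376437, 301.298187) px
  c2 = (341.393272, 214.127205) px
  c3 = (267.038083, 189.315425) px
Planar DLT: solve 8×8 A·h = b for H (H[2,2]=1):
  H  [+632.70747 -156.44316 +292.48069]
  H  [+247.96584 +648.96692 +247.06224]
  H  [+0.36760 +0.07398 +1.00000]
B = K⁻¹H; ‖b₁‖=0.858996, ‖b₂‖=0.858996; λ = 2/(‖b₁‖+‖b₂‖) = 1.164150, sign → tz>0 ⇒ λ=+1.164150
r₁ = λ·B[:,0] = (+0.87193,+0.23790,+0.42794); r₂ = λ·B[:,1] = (-0.30137,+0.94961,+0.08612)
r₃ = r₁×r₂ = (-0.38589,-0.20406,+0.89969); SVD([r₁ r₂ r₃]) → R = UVᵀ:
  R  [+0.87193 -0.30137 -0.38589]
  R  [+0.23790 +0.94961 -0.20406]
  R  [+0.42794 +0.08612 +0.89969]
t = (-0.02877, +0.00371, +1.16415) m
tr R = 2.721239; θ = arccos((tr R − 1)/2) = 0.534311 rad = 30.614°
axis k = ((R−Rᵀ)₃₂, (R−Rᵀ)₁₃, (R−Rᵀ)₂₁) / (2 sinθ) = (+0.284908, -0.799051, +0.529476)
rvec = θ·k = (+0.152229, -0.426942, +0.282905)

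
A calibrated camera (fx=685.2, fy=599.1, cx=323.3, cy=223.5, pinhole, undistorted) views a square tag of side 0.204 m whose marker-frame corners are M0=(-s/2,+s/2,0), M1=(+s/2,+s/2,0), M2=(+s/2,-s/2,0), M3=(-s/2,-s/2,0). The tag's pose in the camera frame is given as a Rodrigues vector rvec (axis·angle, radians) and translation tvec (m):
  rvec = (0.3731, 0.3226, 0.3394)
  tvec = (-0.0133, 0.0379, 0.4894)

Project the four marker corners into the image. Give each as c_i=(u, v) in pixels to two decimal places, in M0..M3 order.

c0=(161.57, 319.26) c1=(392.67, 419.89) c2=(492.36, 205.16) c3=(210.54, 109.41)

Intrinsics K: fx=685.2, fy=599.1, cx=323.3, cy=223.5
Marker side s = 0.204 m; corners in marker frame (Z=0):
  M0 = (-0.1020, +0.1020, 0)
  M1 = (+0.1020, +0.1020, 0)
  M2 = (+0.1020, -0.1020, 0)
  M3 = (-0.1020, -0.1020, 0)
rvec = (0.3731, 0.3226, 0.3394), |rvec| = θ = 0.59872 rad = 34.304°
Rodrigues: sinθ=0.56359, 1−cosθ=0.17394; R = I + sinθ·[k]× + (1−cosθ)·[k]×²:
    [+0.89360 -0.26108 +0.36512]
    [+0.37789 +0.87656 -0.29808]
    [-0.24222 +0.40433 +0.88195]
t = (-0.0133, 0.0379, 0.4894) m
M0: Pc = R·M0+t = (-0.13108, +0.08876, +0.55535); u = 685.2·(-0.13108)/0.55535 + 323.3 = 161.5739, v = 599.1·(+0.08876)/0.55535 + 223.5 = 319.2572
M1: Pc = R·M1+t = (+0.05122, +0.16585, +0.50594); u = 685.2·(+0.05122)/0.50594 + 323.3 = 392.6653, v = 599.1·(+0.16585)/0.50594 + 223.5 = 419.8941
M2: Pc = R·M2+t = (+0.10448, -0.01296, +0.42345); u = 685.2·(+0.10448)/0.42345 + 323.3 = 492.3587, v = 599.1·(-0.01296)/0.42345 + 223.5 = 205.1582
M3: Pc = R·M3+t = (-0.07782, -0.09005, +0.47286); u = 685.2·(-0.07782)/0.47286 + 323.3 = 210.5391, v = 599.1·(-0.09005)/0.47286 + 223.5 = 109.4061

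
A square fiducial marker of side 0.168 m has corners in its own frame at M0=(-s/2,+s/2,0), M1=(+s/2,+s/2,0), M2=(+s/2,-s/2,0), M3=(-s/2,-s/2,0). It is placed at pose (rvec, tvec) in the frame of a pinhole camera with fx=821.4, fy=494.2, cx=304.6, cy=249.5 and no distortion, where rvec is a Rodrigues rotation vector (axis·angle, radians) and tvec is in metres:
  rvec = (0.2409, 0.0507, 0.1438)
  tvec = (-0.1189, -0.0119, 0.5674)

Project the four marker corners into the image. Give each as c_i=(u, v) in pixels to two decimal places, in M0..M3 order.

c0=(7.80, 296.70) c1=(238.21, 318.14) c2=(267.69, 176.70) c3=(20.00, 155.10)

Intrinsics K: fx=821.4, fy=494.2, cx=304.6, cy=249.5
Marker side s = 0.168 m; corners in marker frame (Z=0):
  M0 = (-0.0840, +0.0840, 0)
  M1 = (+0.0840, +0.0840, 0)
  M2 = (+0.0840, -0.0840, 0)
  M3 = (-0.0840, -0.0840, 0)
rvec = (0.2409, 0.0507, 0.1438), |rvec| = θ = 0.28510 rad = 16.335°
Rodrigues: sinθ=0.28125, 1−cosθ=0.04037; R = I + sinθ·[k]× + (1−cosθ)·[k]×²:
    [+0.98845 -0.13579 +0.06722]
    [+0.14793 +0.96091 -0.23403]
    [-0.03281 +0.24127 +0.96990]
t = (-0.1189, -0.0119, 0.5674) m
M0: Pc = R·M0+t = (-0.21334, +0.05639, +0.59042); u = 821.4·(-0.21334)/0.59042 + 304.6 = 7.8045, v = 494.2·(+0.05639)/0.59042 + 249.5 = 296.7006
M1: Pc = R·M1+t = (-0.04728, +0.08124, +0.58491); u = 821.4·(-0.04728)/0.58491 + 304.6 = 238.2087, v = 494.2·(+0.08124)/0.58491 + 249.5 = 318.1428
M2: Pc = R·M2+t = (-0.02446, -0.08019, +0.54438); u = 821.4·(-0.02446)/0.54438 + 304.6 = 267.6880, v = 494.2·(-0.08019)/0.54438 + 249.5 = 176.7007
M3: Pc = R·M3+t = (-0.19052, -0.10504, +0.54989); u = 821.4·(-0.19052)/0.54989 + 304.6 = 20.0048, v = 494.2·(-0.10504)/0.54989 + 249.5 = 155.0958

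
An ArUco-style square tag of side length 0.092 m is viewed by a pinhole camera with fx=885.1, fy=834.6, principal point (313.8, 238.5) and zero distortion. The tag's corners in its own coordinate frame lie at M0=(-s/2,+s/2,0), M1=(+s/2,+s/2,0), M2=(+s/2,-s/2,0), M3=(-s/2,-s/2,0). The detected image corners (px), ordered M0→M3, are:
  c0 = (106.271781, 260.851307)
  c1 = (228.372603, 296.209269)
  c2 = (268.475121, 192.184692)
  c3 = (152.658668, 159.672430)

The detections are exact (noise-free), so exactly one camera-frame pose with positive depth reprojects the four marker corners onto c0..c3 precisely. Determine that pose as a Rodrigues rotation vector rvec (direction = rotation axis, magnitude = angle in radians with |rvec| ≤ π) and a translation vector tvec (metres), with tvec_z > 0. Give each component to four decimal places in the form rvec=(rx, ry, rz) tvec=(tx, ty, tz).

Intrinsics K: fx=885.1, fy=834.6, cx=313.8, cy=238.5
Marker side s = 0.092 m; corners in marker frame (Z=0):
  M0 = (-0.0460, +0.0460, 0)
  M1 = (+0.0460, +0.0460, 0)
  M2 = (+0.0460, -0.0460, 0)
  M3 = (-0.0460, -0.0460, 0)
Detected image corners:
  c0 = (106.271781, 260.851307) px
  c1 = (228.372603, 296.209269) px
  c2 = (268.475121, 192.184692) px
  c3 = (152.658668, 159.672430) px
Planar DLT: solve 8×8 A·h = b for H (H[2,2]=1):
  H  [+1273.25489 -585.54286 +189.27923]
  H  [+345.79856 +976.46021 +225.71121]
  H  [-0.09958 -0.61042 +1.00000]
B = K⁻¹H; ‖b₁‖=1.542142, ‖b₂‖=1.542142; λ = 2/(‖b₁‖+‖b₂‖) = 0.648449, sign → tz>0 ⇒ λ=+0.648449
r₁ = λ·B[:,0] = (+0.95571,+0.28712,-0.06457); r₂ = λ·B[:,1] = (-0.28865,+0.87178,-0.39583)
r₃ = r₁×r₂ = (-0.05736,+0.39693,+0.91605); SVD([r₁ r₂ r₃]) → R = UVᵀ:
  R  [+0.95571 -0.28865 -0.05736]
  R  [+0.28712 +0.87178 +0.39693]
  R  [-0.06457 -0.39583 +0.91605]
t = (-0.09123, -0.00994, +0.64845) m
tr R = 2.743549; θ = arccos((tr R − 1)/2) = 0.511983 rad = 29.334°
axis k = ((R−Rᵀ)₃₂, (R−Rᵀ)₁₃, (R−Rᵀ)₂₁) / (2 sinθ) = (-0.809092, +0.007361, +0.587636)
rvec = θ·k = (-0.414242, +0.003769, +0.300860)

rvec=(-0.4142, 0.0038, 0.3009) tvec=(-0.0912, -0.0099, 0.6484)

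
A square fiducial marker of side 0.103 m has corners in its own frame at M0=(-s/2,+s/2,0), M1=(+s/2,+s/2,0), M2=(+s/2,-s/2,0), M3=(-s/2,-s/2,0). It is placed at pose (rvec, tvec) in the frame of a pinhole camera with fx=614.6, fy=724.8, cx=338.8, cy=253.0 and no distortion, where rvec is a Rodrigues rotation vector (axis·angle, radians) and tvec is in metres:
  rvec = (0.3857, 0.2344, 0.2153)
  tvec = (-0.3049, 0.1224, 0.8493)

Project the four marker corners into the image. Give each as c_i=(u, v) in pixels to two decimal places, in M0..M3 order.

Intrinsics K: fx=614.6, fy=724.8, cx=338.8, cy=253.0
Marker side s = 0.103 m; corners in marker frame (Z=0):
  M0 = (-0.0515, +0.0515, 0)
  M1 = (+0.0515, +0.0515, 0)
  M2 = (+0.0515, -0.0515, 0)
  M3 = (-0.0515, -0.0515, 0)
rvec = (0.3857, 0.2344, 0.2153), |rvec| = θ = 0.50006 rad = 28.651°
Rodrigues: sinθ=0.47948, 1−cosθ=0.12245; R = I + sinθ·[k]× + (1−cosθ)·[k]×²:
    [+0.95040 -0.16217 +0.26541]
    [+0.25071 +0.90446 -0.34511]
    [-0.18409 +0.39454 +0.90025]
t = (-0.3049, 0.1224, 0.8493) m
M0: Pc = R·M0+t = (-0.36220, +0.15607, +0.87910); u = 614.6·(-0.36220)/0.87910 + 338.8 = 85.5790, v = 724.8·(+0.15607)/0.87910 + 253.0 = 381.6750
M1: Pc = R·M1+t = (-0.26431, +0.18189, +0.86014); u = 614.6·(-0.26431)/0.86014 + 338.8 = 149.9436, v = 724.8·(+0.18189)/0.86014 + 253.0 = 406.2715
M2: Pc = R·M2+t = (-0.24760, +0.08873, +0.81950); u = 614.6·(-0.24760)/0.81950 + 338.8 = 153.1056, v = 724.8·(+0.08873)/0.81950 + 253.0 = 331.4782
M3: Pc = R·M3+t = (-0.34549, +0.06291, +0.83846); u = 614.6·(-0.34549)/0.83846 + 338.8 = 85.5500, v = 724.8·(+0.06291)/0.83846 + 253.0 = 307.3810

c0=(85.58, 381.68) c1=(149.94, 406.27) c2=(153.11, 331.48) c3=(85.55, 307.38)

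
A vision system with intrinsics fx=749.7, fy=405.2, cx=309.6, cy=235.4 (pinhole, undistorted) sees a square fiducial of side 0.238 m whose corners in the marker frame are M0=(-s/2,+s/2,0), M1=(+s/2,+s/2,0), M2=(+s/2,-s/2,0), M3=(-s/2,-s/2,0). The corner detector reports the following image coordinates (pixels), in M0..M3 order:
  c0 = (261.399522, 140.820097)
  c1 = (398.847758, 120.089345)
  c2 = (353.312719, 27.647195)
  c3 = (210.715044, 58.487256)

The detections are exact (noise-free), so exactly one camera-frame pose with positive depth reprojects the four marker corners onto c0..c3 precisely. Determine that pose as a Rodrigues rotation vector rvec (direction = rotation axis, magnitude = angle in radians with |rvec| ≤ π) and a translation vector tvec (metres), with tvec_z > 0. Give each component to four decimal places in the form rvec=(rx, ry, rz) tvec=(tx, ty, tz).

rvec=(0.4034, 0.4324, -0.2333) tvec=(-0.0090, -0.4063, 1.1236)

Intrinsics K: fx=749.7, fy=405.2, cx=309.6, cy=235.4
Marker side s = 0.238 m; corners in marker frame (Z=0):
  M0 = (-0.1190, +0.1190, 0)
  M1 = (+0.1190, +0.1190, 0)
  M2 = (+0.1190, -0.1190, 0)
  M3 = (-0.1190, -0.1190, 0)
Detected image corners:
  c0 = (261.399522, 140.820097) px
  c1 = (398.847758, 120.089345) px
  c2 = (353.312719, 27.647195) px
  c3 = (210.715044, 58.487256) px
Planar DLT: solve 8×8 A·h = b for H (H[2,2]=1):
  H  [+465.55085 +292.00685 +303.57248]
  H  [-142.30228 +391.49160 +88.89245]
  H  [-0.39993 +0.29193 +1.00000]
B = K⁻¹H; ‖b₁‖=0.889990, ‖b₂‖=0.889990; λ = 2/(‖b₁‖+‖b₂‖) = 1.123609, sign → tz>0 ⇒ λ=+1.123609
r₁ = λ·B[:,0] = (+0.88331,-0.13355,-0.44936); r₂ = λ·B[:,1] = (+0.30219,+0.89504,+0.32801)
r₃ = r₁×r₂ = (+0.35839,-0.42553,+0.83095); SVD([r₁ r₂ r₃]) → R = UVᵀ:
  R  [+0.88331 +0.30219 +0.35839]
  R  [-0.13355 +0.89504 -0.42553]
  R  [-0.44936 +0.32801 +0.83095]
t = (-0.00903, -0.40626, +1.12361) m
tr R = 2.609302; θ = arccos((tr R − 1)/2) = 0.635709 rad = 36.423°
axis k = ((R−Rᵀ)₃₂, (R−Rᵀ)₁₃, (R−Rᵀ)₂₁) / (2 sinθ) = (+0.634563, +0.680214, -0.366932)
rvec = θ·k = (+0.403398, +0.432418, -0.233262)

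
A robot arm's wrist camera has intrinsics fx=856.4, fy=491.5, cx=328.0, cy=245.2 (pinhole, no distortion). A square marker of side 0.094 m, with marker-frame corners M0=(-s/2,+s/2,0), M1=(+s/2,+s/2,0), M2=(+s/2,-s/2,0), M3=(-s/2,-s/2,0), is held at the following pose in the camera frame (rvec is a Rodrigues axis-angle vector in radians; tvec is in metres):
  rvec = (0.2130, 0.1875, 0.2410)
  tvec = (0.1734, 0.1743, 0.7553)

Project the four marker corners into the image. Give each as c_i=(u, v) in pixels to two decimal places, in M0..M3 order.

Intrinsics K: fx=856.4, fy=491.5, cx=328.0, cy=245.2
Marker side s = 0.094 m; corners in marker frame (Z=0):
  M0 = (-0.0470, +0.0470, 0)
  M1 = (+0.0470, +0.0470, 0)
  M2 = (+0.0470, -0.0470, 0)
  M3 = (-0.0470, -0.0470, 0)
rvec = (0.2130, 0.1875, 0.2410), |rvec| = θ = 0.37230 rad = 21.331°
Rodrigues: sinθ=0.36376, 1−cosθ=0.06851; R = I + sinθ·[k]× + (1−cosθ)·[k]×²:
    [+0.95392 -0.21573 +0.20857]
    [+0.25521 +0.94887 -0.18578]
    [-0.15783 +0.23045 +0.96020]
t = (0.1734, 0.1743, 0.7553) m
M0: Pc = R·M0+t = (+0.11843, +0.20690, +0.77355); u = 856.4·(+0.11843)/0.77355 + 328.0 = 459.1106, v = 491.5·(+0.20690)/0.77355 + 245.2 = 376.6621
M1: Pc = R·M1+t = (+0.20809, +0.23089, +0.75871); u = 856.4·(+0.20809)/0.75871 + 328.0 = 562.8876, v = 491.5·(+0.23089)/0.75871 + 245.2 = 394.7734
M2: Pc = R·M2+t = (+0.22837, +0.14170, +0.73705); u = 856.4·(+0.22837)/0.73705 + 328.0 = 593.3535, v = 491.5·(+0.14170)/0.73705 + 245.2 = 339.6908
M3: Pc = R·M3+t = (+0.13871, +0.11771, +0.75189); u = 856.4·(+0.13871)/0.75189 + 328.0 = 485.9855, v = 491.5·(+0.11771)/0.75189 + 245.2 = 322.1446

c0=(459.11, 376.66) c1=(562.89, 394.77) c2=(593.35, 339.69) c3=(485.99, 322.14)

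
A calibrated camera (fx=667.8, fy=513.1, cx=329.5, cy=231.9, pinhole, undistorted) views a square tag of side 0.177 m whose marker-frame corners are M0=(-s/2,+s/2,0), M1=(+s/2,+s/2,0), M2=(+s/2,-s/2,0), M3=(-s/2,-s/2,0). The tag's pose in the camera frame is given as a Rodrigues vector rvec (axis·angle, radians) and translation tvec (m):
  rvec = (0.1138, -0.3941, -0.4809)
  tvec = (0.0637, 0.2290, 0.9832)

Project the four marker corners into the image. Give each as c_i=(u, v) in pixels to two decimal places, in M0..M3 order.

Intrinsics K: fx=667.8, fy=513.1, cx=329.5, cy=231.9
Marker side s = 0.177 m; corners in marker frame (Z=0):
  M0 = (-0.0885, +0.0885, 0)
  M1 = (+0.0885, +0.0885, 0)
  M2 = (+0.0885, -0.0885, 0)
  M3 = (-0.0885, -0.0885, 0)
rvec = (0.1138, -0.3941, -0.4809), |rvec| = θ = 0.63208 rad = 36.216°
Rodrigues: sinθ=0.59083, 1−cosθ=0.19320; R = I + sinθ·[k]× + (1−cosθ)·[k]×²:
    [+0.81306 +0.42782 -0.39484]
    [-0.47120 +0.88190 -0.01472]
    [+0.34191 +0.19802 +0.91863]
t = (0.0637, 0.2290, 0.9832) m
M0: Pc = R·M0+t = (+0.02961, +0.34875, +0.97047); u = 667.8·(+0.02961)/0.97047 + 329.5 = 349.8730, v = 513.1·(+0.34875)/0.97047 + 231.9 = 416.2893
M1: Pc = R·M1+t = (+0.17352, +0.26535, +1.03098); u = 667.8·(+0.17352)/1.03098 + 329.5 = 441.8931, v = 513.1·(+0.26535)/1.03098 + 231.9 = 363.9581
M2: Pc = R·M2+t = (+0.09779, +0.10925, +0.99593); u = 667.8·(+0.09779)/0.99593 + 329.5 = 395.0731, v = 513.1·(+0.10925)/0.99593 + 231.9 = 288.1852
M3: Pc = R·M3+t = (-0.04612, +0.19265, +0.93542); u = 667.8·(-0.04612)/0.93542 + 329.5 = 296.5759, v = 513.1·(+0.19265)/0.93542 + 231.9 = 337.5750

c0=(349.87, 416.29) c1=(441.89, 363.96) c2=(395.07, 288.19) c3=(296.58, 337.57)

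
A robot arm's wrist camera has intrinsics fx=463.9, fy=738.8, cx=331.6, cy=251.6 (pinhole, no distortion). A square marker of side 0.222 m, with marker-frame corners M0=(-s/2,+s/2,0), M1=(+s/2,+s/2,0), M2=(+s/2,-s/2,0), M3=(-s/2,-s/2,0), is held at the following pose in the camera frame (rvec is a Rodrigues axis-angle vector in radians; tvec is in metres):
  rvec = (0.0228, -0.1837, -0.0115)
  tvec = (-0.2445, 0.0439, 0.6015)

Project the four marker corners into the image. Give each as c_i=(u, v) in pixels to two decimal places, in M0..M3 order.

c0=(51.46, 449.46) c1=(231.79, 433.06) c2=(229.39, 169.78) c3=(47.25, 167.89)

Intrinsics K: fx=463.9, fy=738.8, cx=331.6, cy=251.6
Marker side s = 0.222 m; corners in marker frame (Z=0):
  M0 = (-0.1110, +0.1110, 0)
  M1 = (+0.1110, +0.1110, 0)
  M2 = (+0.1110, -0.1110, 0)
  M3 = (-0.1110, -0.1110, 0)
rvec = (0.0228, -0.1837, -0.0115), |rvec| = θ = 0.18547 rad = 10.626°
Rodrigues: sinθ=0.18440, 1−cosθ=0.01715; R = I + sinθ·[k]× + (1−cosθ)·[k]×²:
    [+0.98311 +0.00935 -0.18278]
    [-0.01352 +0.99967 -0.02162]
    [+0.18252 +0.02372 +0.98292]
t = (-0.2445, 0.0439, 0.6015) m
M0: Pc = R·M0+t = (-0.35259, +0.15636, +0.58387); u = 463.9·(-0.35259)/0.58387 + 331.6 = 51.4616, v = 738.8·(+0.15636)/0.58387 + 251.6 = 449.4551
M1: Pc = R·M1+t = (-0.13434, +0.15336, +0.62439); u = 463.9·(-0.13434)/0.62439 + 331.6 = 231.7924, v = 738.8·(+0.15336)/0.62439 + 251.6 = 433.0636
M2: Pc = R·M2+t = (-0.13641, -0.06856, +0.61913); u = 463.9·(-0.13641)/0.61913 + 331.6 = 229.3888, v = 738.8·(-0.06856)/0.61913 + 251.6 = 169.7819
M3: Pc = R·M3+t = (-0.35466, -0.06556, +0.57861); u = 463.9·(-0.35466)/0.57861 + 331.6 = 47.2483, v = 738.8·(-0.06556)/0.57861 + 251.6 = 167.8854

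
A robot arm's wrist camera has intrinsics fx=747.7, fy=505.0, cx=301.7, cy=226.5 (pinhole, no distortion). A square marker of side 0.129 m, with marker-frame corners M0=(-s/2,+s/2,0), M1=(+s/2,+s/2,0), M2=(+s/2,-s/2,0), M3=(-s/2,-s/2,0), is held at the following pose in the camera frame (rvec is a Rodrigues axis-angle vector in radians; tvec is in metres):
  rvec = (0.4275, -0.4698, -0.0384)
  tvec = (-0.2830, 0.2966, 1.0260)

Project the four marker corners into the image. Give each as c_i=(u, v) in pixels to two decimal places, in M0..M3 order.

c0=(50.27, 405.89) c1=(142.91, 388.64) c2=(140.53, 339.19) c3=(42.73, 354.54)

Intrinsics K: fx=747.7, fy=505.0, cx=301.7, cy=226.5
Marker side s = 0.129 m; corners in marker frame (Z=0):
  M0 = (-0.0645, +0.0645, 0)
  M1 = (+0.0645, +0.0645, 0)
  M2 = (+0.0645, -0.0645, 0)
  M3 = (-0.0645, -0.0645, 0)
rvec = (0.4275, -0.4698, -0.0384), |rvec| = θ = 0.63635 rad = 36.460°
Rodrigues: sinθ=0.59426, 1−cosθ=0.19573; R = I + sinθ·[k]× + (1−cosθ)·[k]×²:
    [+0.89261 -0.06122 -0.44666]
    [-0.13294 +0.91095 -0.39051]
    [+0.43079 +0.40795 +0.80498]
t = (-0.2830, 0.2966, 1.0260) m
M0: Pc = R·M0+t = (-0.34452, +0.36393, +1.02453); u = 747.7·(-0.34452)/1.02453 + 301.7 = 50.2680, v = 505.0·(+0.36393)/1.02453 + 226.5 = 405.8854
M1: Pc = R·M1+t = (-0.22938, +0.34678, +1.08010); u = 747.7·(-0.22938)/1.08010 + 301.7 = 142.9145, v = 505.0·(+0.34678)/1.08010 + 226.5 = 388.6378
M2: Pc = R·M2+t = (-0.22148, +0.22927, +1.02747); u = 747.7·(-0.22148)/1.02747 + 301.7 = 140.5285, v = 505.0·(+0.22927)/1.02747 + 226.5 = 339.1851
M3: Pc = R·M3+t = (-0.33662, +0.24642, +0.97190); u = 747.7·(-0.33662)/0.97190 + 301.7 = 42.7290, v = 505.0·(+0.24642)/0.97190 + 226.5 = 354.5389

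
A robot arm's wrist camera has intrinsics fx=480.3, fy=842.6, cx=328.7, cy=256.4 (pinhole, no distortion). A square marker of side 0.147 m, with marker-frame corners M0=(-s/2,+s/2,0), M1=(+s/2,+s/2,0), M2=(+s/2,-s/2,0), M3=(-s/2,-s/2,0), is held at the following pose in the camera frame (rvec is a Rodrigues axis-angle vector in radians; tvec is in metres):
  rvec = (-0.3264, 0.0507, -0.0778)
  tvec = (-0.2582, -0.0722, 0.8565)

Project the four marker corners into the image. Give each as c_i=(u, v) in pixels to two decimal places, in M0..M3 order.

Intrinsics K: fx=480.3, fy=842.6, cx=328.7, cy=256.4
Marker side s = 0.147 m; corners in marker frame (Z=0):
  M0 = (-0.0735, +0.0735, 0)
  M1 = (+0.0735, +0.0735, 0)
  M2 = (+0.0735, -0.0735, 0)
  M3 = (-0.0735, -0.0735, 0)
rvec = (-0.3264, 0.0507, -0.0778), |rvec| = θ = 0.33935 rad = 19.443°
Rodrigues: sinθ=0.33288, 1−cosθ=0.05703; R = I + sinθ·[k]× + (1−cosθ)·[k]×²:
    [+0.99573 +0.06812 +0.06231]
    [-0.08451 +0.94424 +0.31822]
    [-0.03716 -0.32212 +0.94597]
t = (-0.2582, -0.0722, 0.8565) m
M0: Pc = R·M0+t = (-0.32638, +0.00341, +0.83555); u = 480.3·(-0.32638)/0.83555 + 328.7 = 141.0882, v = 842.6·(+0.00341)/0.83555 + 256.4 = 259.8422
M1: Pc = R·M1+t = (-0.18001, -0.00901, +0.83009); u = 480.3·(-0.18001)/0.83009 + 328.7 = 224.5461, v = 842.6·(-0.00901)/0.83009 + 256.4 = 247.2546
M2: Pc = R·M2+t = (-0.19002, -0.14781, +0.87745); u = 480.3·(-0.19002)/0.87745 + 328.7 = 224.6856, v = 842.6·(-0.14781)/0.87745 + 256.4 = 114.4566
M3: Pc = R·M3+t = (-0.33639, -0.13539, +0.88291); u = 480.3·(-0.33639)/0.88291 + 328.7 = 145.7028, v = 842.6·(-0.13539)/0.88291 + 256.4 = 127.1906

c0=(141.09, 259.84) c1=(224.55, 247.25) c2=(224.69, 114.46) c3=(145.70, 127.19)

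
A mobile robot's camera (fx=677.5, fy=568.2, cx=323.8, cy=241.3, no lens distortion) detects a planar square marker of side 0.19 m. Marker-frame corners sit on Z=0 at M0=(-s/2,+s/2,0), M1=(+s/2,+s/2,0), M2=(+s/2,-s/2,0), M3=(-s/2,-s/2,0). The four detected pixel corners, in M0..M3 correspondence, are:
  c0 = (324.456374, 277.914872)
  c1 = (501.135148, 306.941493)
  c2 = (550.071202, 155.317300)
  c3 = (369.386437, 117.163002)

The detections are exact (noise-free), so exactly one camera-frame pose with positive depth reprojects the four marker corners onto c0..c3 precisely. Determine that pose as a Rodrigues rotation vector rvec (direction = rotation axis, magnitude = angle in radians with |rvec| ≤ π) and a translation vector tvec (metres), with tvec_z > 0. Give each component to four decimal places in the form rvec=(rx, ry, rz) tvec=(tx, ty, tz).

Intrinsics K: fx=677.5, fy=568.2, cx=323.8, cy=241.3
Marker side s = 0.19 m; corners in marker frame (Z=0):
  M0 = (-0.0950, +0.0950, 0)
  M1 = (+0.0950, +0.0950, 0)
  M2 = (+0.0950, -0.0950, 0)
  M3 = (-0.0950, -0.0950, 0)
Detected image corners:
  c0 = (324.456374, 277.914872) px
  c1 = (501.135148, 306.941493) px
  c2 = (550.071202, 155.317300) px
  c3 = (369.386437, 117.163002) px
Planar DLT: solve 8×8 A·h = b for H (H[2,2]=1):
  H  [+1056.77379 -165.19677 +438.10992]
  H  [+233.61423 +861.76172 +216.15630]
  H  [+0.26711 +0.18816 +1.00000]
B = K⁻¹H; ‖b₁‖=1.486956, ‖b₂‖=1.486956; λ = 2/(‖b₁‖+‖b₂‖) = 0.672515, sign → tz>0 ⇒ λ=+0.672515
r₁ = λ·B[:,0] = (+0.96314,+0.20022,+0.17964); r₂ = λ·B[:,1] = (-0.22446,+0.96623,+0.12654)
r₃ = r₁×r₂ = (-0.14824,-0.16220,+0.97556); SVD([r₁ r₂ r₃]) → R = UVᵀ:
  R  [+0.96314 -0.22446 -0.14824]
  R  [+0.20022 +0.96623 -0.16220]
  R  [+0.17964 +0.12654 +0.97556]
t = (+0.11347, -0.02976, +0.67251) m
tr R = 2.904936; θ = arccos((tr R − 1)/2) = 0.309559 rad = 17.736°
axis k = ((R−Rᵀ)₃₂, (R−Rᵀ)₁₃, (R−Rᵀ)₂₁) / (2 sinθ) = (+0.473901, -0.538138, +0.697012)
rvec = θ·k = (+0.146701, -0.166586, +0.215767)

rvec=(0.1467, -0.1666, 0.2158) tvec=(0.1135, -0.0298, 0.6725)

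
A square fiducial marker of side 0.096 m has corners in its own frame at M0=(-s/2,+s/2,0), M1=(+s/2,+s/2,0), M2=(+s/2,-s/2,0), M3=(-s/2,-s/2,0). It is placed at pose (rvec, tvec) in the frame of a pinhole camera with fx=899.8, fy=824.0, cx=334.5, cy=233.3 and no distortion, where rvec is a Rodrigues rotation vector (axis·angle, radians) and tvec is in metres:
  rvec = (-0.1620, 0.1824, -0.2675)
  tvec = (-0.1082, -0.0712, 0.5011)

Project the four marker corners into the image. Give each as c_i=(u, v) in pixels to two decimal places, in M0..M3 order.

c0=(79.16, 213.09) c1=(240.16, 167.38) c2=(200.96, 19.82) c3=(46.56, 68.28)

Intrinsics K: fx=899.8, fy=824.0, cx=334.5, cy=233.3
Marker side s = 0.096 m; corners in marker frame (Z=0):
  M0 = (-0.0480, +0.0480, 0)
  M1 = (+0.0480, +0.0480, 0)
  M2 = (+0.0480, -0.0480, 0)
  M3 = (-0.0480, -0.0480, 0)
rvec = (-0.1620, 0.1824, -0.2675), |rvec| = θ = 0.36204 rad = 20.743°
Rodrigues: sinθ=0.35418, 1−cosθ=0.06482; R = I + sinθ·[k]× + (1−cosθ)·[k]×²:
    [+0.94816 +0.24708 +0.19987]
    [-0.27631 +0.95163 +0.13435]
    [-0.15701 -0.18261 +0.97057]
t = (-0.1082, -0.0712, 0.5011) m
M0: Pc = R·M0+t = (-0.14185, -0.01226, +0.49987); u = 899.8·(-0.14185)/0.49987 + 334.5 = 79.1579, v = 824.0·(-0.01226)/0.49987 + 233.3 = 213.0922
M1: Pc = R·M1+t = (-0.05083, -0.03878, +0.48480); u = 899.8·(-0.05083)/0.48480 + 334.5 = 240.1606, v = 824.0·(-0.03878)/0.48480 + 233.3 = 167.3789
M2: Pc = R·M2+t = (-0.07455, -0.13014, +0.50233); u = 899.8·(-0.07455)/0.50233 + 334.5 = 200.9648, v = 824.0·(-0.13014)/0.50233 + 233.3 = 19.8218
M3: Pc = R·M3+t = (-0.16557, -0.10362, +0.51740); u = 899.8·(-0.16557)/0.51740 + 334.5 = 46.5592, v = 824.0·(-0.10362)/0.51740 + 233.3 = 68.2848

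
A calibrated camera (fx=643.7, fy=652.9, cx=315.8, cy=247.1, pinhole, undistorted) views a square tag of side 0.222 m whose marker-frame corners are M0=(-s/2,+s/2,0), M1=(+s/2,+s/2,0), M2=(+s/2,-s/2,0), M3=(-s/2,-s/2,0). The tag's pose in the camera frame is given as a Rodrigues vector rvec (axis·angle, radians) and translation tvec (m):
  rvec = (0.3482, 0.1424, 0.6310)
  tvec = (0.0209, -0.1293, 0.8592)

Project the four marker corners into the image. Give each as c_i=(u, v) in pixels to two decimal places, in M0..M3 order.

Intrinsics K: fx=643.7, fy=652.9, cx=315.8, cy=247.1
Marker side s = 0.222 m; corners in marker frame (Z=0):
  M0 = (-0.1110, +0.1110, 0)
  M1 = (+0.1110, +0.1110, 0)
  M2 = (+0.1110, -0.1110, 0)
  M3 = (-0.1110, -0.1110, 0)
rvec = (0.3482, 0.1424, 0.6310), |rvec| = θ = 0.73463 rad = 42.091°
Rodrigues: sinθ=0.67031, 1−cosθ=0.25792; R = I + sinθ·[k]× + (1−cosθ)·[k]×²:
    [+0.80002 -0.55206 +0.23494]
    [+0.59945 +0.75177 -0.27477]
    [-0.02493 +0.36066 +0.93237]
t = (0.0209, -0.1293, 0.8592) m
M0: Pc = R·M0+t = (-0.12918, -0.11239, +0.90200); u = 643.7·(-0.12918)/0.90200 + 315.8 = 223.6117, v = 652.9·(-0.11239)/0.90200 + 247.1 = 165.7461
M1: Pc = R·M1+t = (+0.04842, +0.02069, +0.89647); u = 643.7·(+0.04842)/0.89647 + 315.8 = 350.5704, v = 652.9·(+0.02069)/0.89647 + 247.1 = 262.1654
M2: Pc = R·M2+t = (+0.17098, -0.14621, +0.81640); u = 643.7·(+0.17098)/0.81640 + 315.8 = 450.6119, v = 652.9·(-0.14621)/0.81640 + 247.1 = 130.1736
M3: Pc = R·M3+t = (-0.00662, -0.27929, +0.82193); u = 643.7·(-0.00662)/0.82193 + 315.8 = 310.6124, v = 652.9·(-0.27929)/0.82193 + 247.1 = 25.2506

c0=(223.61, 165.75) c1=(350.57, 262.17) c2=(450.61, 130.17) c3=(310.61, 25.25)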